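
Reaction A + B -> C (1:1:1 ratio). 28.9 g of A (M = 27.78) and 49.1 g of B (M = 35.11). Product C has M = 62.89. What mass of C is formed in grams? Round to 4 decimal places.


Find moles of each reactant; the smaller value is the limiting reagent in a 1:1:1 reaction, so moles_C equals moles of the limiter.
n_A = mass_A / M_A = 28.9 / 27.78 = 1.040317 mol
n_B = mass_B / M_B = 49.1 / 35.11 = 1.398462 mol
Limiting reagent: A (smaller), n_limiting = 1.040317 mol
mass_C = n_limiting * M_C = 1.040317 * 62.89
mass_C = 65.42553613 g, rounded to 4 dp:

65.4255 g


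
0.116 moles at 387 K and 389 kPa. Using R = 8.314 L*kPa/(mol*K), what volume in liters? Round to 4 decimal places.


PV = nRT, solve for V = nRT / P.
nRT = 0.116 * 8.314 * 387 = 373.2321
V = 373.2321 / 389
V = 0.95946555 L, rounded to 4 dp:

0.9595 L


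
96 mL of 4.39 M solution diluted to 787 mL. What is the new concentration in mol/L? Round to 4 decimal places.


Dilution: M1*V1 = M2*V2, solve for M2.
M2 = M1*V1 / V2
M2 = 4.39 * 96 / 787
M2 = 421.44 / 787
M2 = 0.53550191 mol/L, rounded to 4 dp:

0.5355 mol/L


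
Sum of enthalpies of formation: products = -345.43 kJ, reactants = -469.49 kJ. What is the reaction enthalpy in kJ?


dH_rxn = sum(dH_f products) - sum(dH_f reactants)
dH_rxn = -345.43 - (-469.49)
dH_rxn = 124.06 kJ:

124.06 kJ


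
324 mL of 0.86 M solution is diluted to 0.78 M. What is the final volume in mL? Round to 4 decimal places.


Dilution: M1*V1 = M2*V2, solve for V2.
V2 = M1*V1 / M2
V2 = 0.86 * 324 / 0.78
V2 = 278.64 / 0.78
V2 = 357.23076923 mL, rounded to 4 dp:

357.2308 mL


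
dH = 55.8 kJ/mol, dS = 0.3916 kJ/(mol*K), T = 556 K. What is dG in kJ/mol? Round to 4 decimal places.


Gibbs: dG = dH - T*dS (consistent units, dS already in kJ/(mol*K)).
T*dS = 556 * 0.3916 = 217.7296
dG = 55.8 - (217.7296)
dG = -161.9296 kJ/mol, rounded to 4 dp:

-161.9296 kJ/mol


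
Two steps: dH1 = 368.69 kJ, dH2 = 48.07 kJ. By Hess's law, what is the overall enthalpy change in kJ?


Hess's law: enthalpy is a state function, so add the step enthalpies.
dH_total = dH1 + dH2 = 368.69 + (48.07)
dH_total = 416.76 kJ:

416.76 kJ


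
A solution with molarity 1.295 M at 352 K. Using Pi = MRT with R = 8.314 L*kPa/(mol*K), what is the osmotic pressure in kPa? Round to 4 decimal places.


Osmotic pressure (van't Hoff): Pi = M*R*T.
RT = 8.314 * 352 = 2926.528
Pi = 1.295 * 2926.528
Pi = 3789.85376 kPa, rounded to 4 dp:

3789.8538 kPa


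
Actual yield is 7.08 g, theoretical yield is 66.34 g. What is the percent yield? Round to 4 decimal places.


% yield = 100 * actual / theoretical
% yield = 100 * 7.08 / 66.34
% yield = 10.67229424 %, rounded to 4 dp:

10.6723 %


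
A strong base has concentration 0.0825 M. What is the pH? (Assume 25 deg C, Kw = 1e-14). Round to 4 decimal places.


A strong base dissociates completely, so [OH-] equals the given concentration.
pOH = -log10([OH-]) = -log10(0.0825) = 1.083546
pH = 14 - pOH = 14 - 1.083546
pH = 12.916454, rounded to 4 dp:

12.9165


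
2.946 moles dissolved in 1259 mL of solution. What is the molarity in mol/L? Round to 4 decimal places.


Convert volume to liters: V_L = V_mL / 1000.
V_L = 1259 / 1000 = 1.259 L
M = n / V_L = 2.946 / 1.259
M = 2.33995234 mol/L, rounded to 4 dp:

2.3400 mol/L


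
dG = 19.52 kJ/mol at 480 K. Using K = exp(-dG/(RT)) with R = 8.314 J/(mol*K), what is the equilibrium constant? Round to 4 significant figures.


dG is in kJ/mol; multiply by 1000 to match R in J/(mol*K).
RT = 8.314 * 480 = 3990.72 J/mol
exponent = -dG*1000 / (RT) = -(19.52*1000) / 3990.72 = -4.89134793
K = exp(-4.89134793)
K = 0.007511291, rounded to 4 significant figures:

0.007511


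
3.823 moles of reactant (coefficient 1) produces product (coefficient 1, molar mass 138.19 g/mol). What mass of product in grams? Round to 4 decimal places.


Use the coefficient ratio to convert reactant moles to product moles, then multiply by the product's molar mass.
moles_P = moles_R * (coeff_P / coeff_R) = 3.823 * (1/1) = 3.823
mass_P = moles_P * M_P = 3.823 * 138.19
mass_P = 528.30037 g, rounded to 4 dp:

528.3004 g


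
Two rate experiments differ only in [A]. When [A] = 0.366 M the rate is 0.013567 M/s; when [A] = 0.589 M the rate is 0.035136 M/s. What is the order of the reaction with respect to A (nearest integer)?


Rate is proportional to [A]^n, so rate2/rate1 = ([A]2/[A]1)^n. Take logs to solve for n.
rate2/rate1 = 0.035136 / 0.013567 = 2.5898
[A]2/[A]1 = 0.589 / 0.366 = 1.6093
n = ln(2.5898) / ln(1.6093) = 2.0
Nearest integer order:

2


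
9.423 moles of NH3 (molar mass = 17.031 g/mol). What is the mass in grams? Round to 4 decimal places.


mass = n * M
mass = 9.423 * 17.031
mass = 160.483113 g, rounded to 4 dp:

160.4831 g


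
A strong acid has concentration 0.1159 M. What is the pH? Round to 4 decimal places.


A strong acid dissociates completely, so [H+] equals the given concentration.
pH = -log10([H+]) = -log10(0.1159)
pH = 0.93591656, rounded to 4 dp:

0.9359


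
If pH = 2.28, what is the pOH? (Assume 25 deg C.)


At 25 deg C, pH + pOH = 14.
pOH = 14 - pH = 14 - 2.28
pOH = 11.72:

11.72


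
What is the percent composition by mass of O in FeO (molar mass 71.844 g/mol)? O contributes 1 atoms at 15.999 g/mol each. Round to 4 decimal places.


pct = 100 * (n_elem * M_elem) / M_total
mass_contribution = 1 * 15.999 = 15.999 g/mol
pct = 100 * 15.999 / 71.844
pct = 22.26908301 %, rounded to 4 dp:

22.2691 %


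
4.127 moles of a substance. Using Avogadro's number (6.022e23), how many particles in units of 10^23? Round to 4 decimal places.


N = n * NA, then divide by 1e23 for the requested units.
N / 1e23 = n * 6.022
N / 1e23 = 4.127 * 6.022
N / 1e23 = 24.852794, rounded to 4 dp:

24.8528


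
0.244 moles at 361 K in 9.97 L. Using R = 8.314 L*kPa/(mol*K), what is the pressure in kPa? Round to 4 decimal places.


PV = nRT, solve for P = nRT / V.
nRT = 0.244 * 8.314 * 361 = 732.3304
P = 732.3304 / 9.97
P = 73.4534002 kPa, rounded to 4 dp:

73.4534 kPa


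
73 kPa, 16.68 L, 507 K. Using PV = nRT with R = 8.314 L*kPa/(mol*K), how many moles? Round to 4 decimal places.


PV = nRT, solve for n = PV / (RT).
PV = 73 * 16.68 = 1217.64
RT = 8.314 * 507 = 4215.198
n = 1217.64 / 4215.198
n = 0.28886899 mol, rounded to 4 dp:

0.2889 mol


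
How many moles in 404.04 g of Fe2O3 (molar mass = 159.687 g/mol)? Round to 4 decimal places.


n = mass / M
n = 404.04 / 159.687
n = 2.5301997 mol, rounded to 4 dp:

2.5302 mol


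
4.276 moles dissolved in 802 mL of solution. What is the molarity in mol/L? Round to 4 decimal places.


Convert volume to liters: V_L = V_mL / 1000.
V_L = 802 / 1000 = 0.802 L
M = n / V_L = 4.276 / 0.802
M = 5.33167082 mol/L, rounded to 4 dp:

5.3317 mol/L


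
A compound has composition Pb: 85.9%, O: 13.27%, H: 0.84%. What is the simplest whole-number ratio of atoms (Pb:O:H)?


Assume 100 g of compound, divide each mass% by atomic mass to get moles, then normalize by the smallest to get a raw atom ratio.
Moles per 100 g: Pb: 85.9/207.2 = 0.4146, O: 13.27/15.999 = 0.8294, H: 0.84/1.008 = 0.8333
Raw ratio (divide by min = 0.4146): Pb: 1.0, O: 2.001, H: 2.01
Multiply by 1 to clear fractions: Pb: 1.0 ~= 1, O: 2.001 ~= 2, H: 2.01 ~= 2
Reduce by GCD to get the simplest whole-number ratio:

1:2:2


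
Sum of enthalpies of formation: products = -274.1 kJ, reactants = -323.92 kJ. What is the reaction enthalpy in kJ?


dH_rxn = sum(dH_f products) - sum(dH_f reactants)
dH_rxn = -274.1 - (-323.92)
dH_rxn = 49.82 kJ:

49.82 kJ


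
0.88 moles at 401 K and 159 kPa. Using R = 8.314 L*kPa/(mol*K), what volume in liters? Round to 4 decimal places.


PV = nRT, solve for V = nRT / P.
nRT = 0.88 * 8.314 * 401 = 2933.8443
V = 2933.8443 / 159
V = 18.45185094 L, rounded to 4 dp:

18.4519 L


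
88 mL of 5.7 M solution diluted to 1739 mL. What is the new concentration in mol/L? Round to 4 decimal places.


Dilution: M1*V1 = M2*V2, solve for M2.
M2 = M1*V1 / V2
M2 = 5.7 * 88 / 1739
M2 = 501.6 / 1739
M2 = 0.28844163 mol/L, rounded to 4 dp:

0.2884 mol/L


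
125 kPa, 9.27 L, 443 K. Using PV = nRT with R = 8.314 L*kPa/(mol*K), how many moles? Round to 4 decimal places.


PV = nRT, solve for n = PV / (RT).
PV = 125 * 9.27 = 1158.75
RT = 8.314 * 443 = 3683.102
n = 1158.75 / 3683.102
n = 0.31461252 mol, rounded to 4 dp:

0.3146 mol


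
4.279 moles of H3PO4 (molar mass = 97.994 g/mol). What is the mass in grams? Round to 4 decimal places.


mass = n * M
mass = 4.279 * 97.994
mass = 419.316326 g, rounded to 4 dp:

419.3163 g


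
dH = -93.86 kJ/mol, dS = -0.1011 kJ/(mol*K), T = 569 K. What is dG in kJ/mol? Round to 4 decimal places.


Gibbs: dG = dH - T*dS (consistent units, dS already in kJ/(mol*K)).
T*dS = 569 * -0.1011 = -57.5259
dG = -93.86 - (-57.5259)
dG = -36.3341 kJ/mol, rounded to 4 dp:

-36.3341 kJ/mol


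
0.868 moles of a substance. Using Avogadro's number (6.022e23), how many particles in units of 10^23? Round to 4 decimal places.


N = n * NA, then divide by 1e23 for the requested units.
N / 1e23 = n * 6.022
N / 1e23 = 0.868 * 6.022
N / 1e23 = 5.227096, rounded to 4 dp:

5.2271


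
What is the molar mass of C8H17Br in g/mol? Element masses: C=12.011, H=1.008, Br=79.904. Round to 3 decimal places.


M = sum(count * atomic_mass) over atoms.
M = 8*12.011 + 17*1.008 + 1*79.904
M = 96.088 + 17.136 + 79.904
M = 193.128 g/mol, rounded to 3 dp:

193.128 g/mol


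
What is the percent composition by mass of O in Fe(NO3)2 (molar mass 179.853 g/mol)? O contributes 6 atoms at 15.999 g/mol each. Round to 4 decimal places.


pct = 100 * (n_elem * M_elem) / M_total
mass_contribution = 6 * 15.999 = 95.994 g/mol
pct = 100 * 95.994 / 179.853
pct = 53.37358843 %, rounded to 4 dp:

53.3736 %


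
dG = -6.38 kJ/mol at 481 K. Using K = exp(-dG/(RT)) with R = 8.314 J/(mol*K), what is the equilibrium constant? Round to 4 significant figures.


dG is in kJ/mol; multiply by 1000 to match R in J/(mol*K).
RT = 8.314 * 481 = 3999.034 J/mol
exponent = -dG*1000 / (RT) = -(-6.38*1000) / 3999.034 = 1.59538529
K = exp(1.59538529)
K = 4.9302283, rounded to 4 significant figures:

4.930


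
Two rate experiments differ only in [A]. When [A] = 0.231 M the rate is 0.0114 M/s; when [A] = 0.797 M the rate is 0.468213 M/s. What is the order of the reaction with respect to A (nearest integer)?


Rate is proportional to [A]^n, so rate2/rate1 = ([A]2/[A]1)^n. Take logs to solve for n.
rate2/rate1 = 0.468213 / 0.0114 = 41.0713
[A]2/[A]1 = 0.797 / 0.231 = 3.4502
n = ln(41.0713) / ln(3.4502) = 3.0
Nearest integer order:

3


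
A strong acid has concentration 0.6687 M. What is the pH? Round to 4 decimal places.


A strong acid dissociates completely, so [H+] equals the given concentration.
pH = -log10([H+]) = -log10(0.6687)
pH = 0.17476868, rounded to 4 dp:

0.1748


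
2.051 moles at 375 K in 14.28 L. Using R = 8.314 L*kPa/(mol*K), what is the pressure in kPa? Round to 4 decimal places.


PV = nRT, solve for P = nRT / V.
nRT = 2.051 * 8.314 * 375 = 6394.5053
P = 6394.5053 / 14.28
P = 447.7944888 kPa, rounded to 4 dp:

447.7945 kPa


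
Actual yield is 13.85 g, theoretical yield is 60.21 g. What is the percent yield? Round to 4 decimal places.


% yield = 100 * actual / theoretical
% yield = 100 * 13.85 / 60.21
% yield = 23.00282345 %, rounded to 4 dp:

23.0028 %


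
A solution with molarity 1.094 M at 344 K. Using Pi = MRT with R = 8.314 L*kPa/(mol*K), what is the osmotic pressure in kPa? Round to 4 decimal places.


Osmotic pressure (van't Hoff): Pi = M*R*T.
RT = 8.314 * 344 = 2860.016
Pi = 1.094 * 2860.016
Pi = 3128.857504 kPa, rounded to 4 dp:

3128.8575 kPa


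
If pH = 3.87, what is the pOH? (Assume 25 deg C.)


At 25 deg C, pH + pOH = 14.
pOH = 14 - pH = 14 - 3.87
pOH = 10.13:

10.13


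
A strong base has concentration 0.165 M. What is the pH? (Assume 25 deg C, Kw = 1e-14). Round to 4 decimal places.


A strong base dissociates completely, so [OH-] equals the given concentration.
pOH = -log10([OH-]) = -log10(0.165) = 0.782516
pH = 14 - pOH = 14 - 0.782516
pH = 13.217484, rounded to 4 dp:

13.2175


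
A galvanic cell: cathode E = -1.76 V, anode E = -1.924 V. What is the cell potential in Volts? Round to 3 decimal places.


Standard cell potential: E_cell = E_cathode - E_anode.
E_cell = -1.76 - (-1.924)
E_cell = 0.164 V, rounded to 3 dp:

0.164 V


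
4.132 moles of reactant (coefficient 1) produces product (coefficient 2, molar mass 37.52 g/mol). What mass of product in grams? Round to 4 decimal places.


Use the coefficient ratio to convert reactant moles to product moles, then multiply by the product's molar mass.
moles_P = moles_R * (coeff_P / coeff_R) = 4.132 * (2/1) = 8.264
mass_P = moles_P * M_P = 8.264 * 37.52
mass_P = 310.06528 g, rounded to 4 dp:

310.0653 g


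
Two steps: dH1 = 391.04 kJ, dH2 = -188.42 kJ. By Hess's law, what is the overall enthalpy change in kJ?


Hess's law: enthalpy is a state function, so add the step enthalpies.
dH_total = dH1 + dH2 = 391.04 + (-188.42)
dH_total = 202.62 kJ:

202.62 kJ


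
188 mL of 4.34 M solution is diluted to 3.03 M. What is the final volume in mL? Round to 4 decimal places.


Dilution: M1*V1 = M2*V2, solve for V2.
V2 = M1*V1 / M2
V2 = 4.34 * 188 / 3.03
V2 = 815.92 / 3.03
V2 = 269.28052805 mL, rounded to 4 dp:

269.2805 mL


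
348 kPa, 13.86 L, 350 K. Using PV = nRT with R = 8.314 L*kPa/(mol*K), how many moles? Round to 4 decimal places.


PV = nRT, solve for n = PV / (RT).
PV = 348 * 13.86 = 4823.28
RT = 8.314 * 350 = 2909.9
n = 4823.28 / 2909.9
n = 1.6575415 mol, rounded to 4 dp:

1.6575 mol


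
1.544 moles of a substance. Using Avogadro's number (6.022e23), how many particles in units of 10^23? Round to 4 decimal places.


N = n * NA, then divide by 1e23 for the requested units.
N / 1e23 = n * 6.022
N / 1e23 = 1.544 * 6.022
N / 1e23 = 9.297968, rounded to 4 dp:

9.2980


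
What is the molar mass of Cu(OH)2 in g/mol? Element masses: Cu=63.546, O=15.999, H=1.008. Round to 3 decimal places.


M = sum(count * atomic_mass) over atoms.
M = 1*63.546 + 2*15.999 + 2*1.008
M = 63.546 + 31.998 + 2.016
M = 97.56 g/mol, rounded to 3 dp:

97.560 g/mol


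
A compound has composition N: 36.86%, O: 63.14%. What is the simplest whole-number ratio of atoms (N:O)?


Assume 100 g of compound, divide each mass% by atomic mass to get moles, then normalize by the smallest to get a raw atom ratio.
Moles per 100 g: N: 36.86/14.007 = 2.6315, O: 63.14/15.999 = 3.9465
Raw ratio (divide by min = 2.6315): N: 1.0, O: 1.5
Multiply by 2 to clear fractions: N: 2.0 ~= 2, O: 2.999 ~= 3
Reduce by GCD to get the simplest whole-number ratio:

2:3


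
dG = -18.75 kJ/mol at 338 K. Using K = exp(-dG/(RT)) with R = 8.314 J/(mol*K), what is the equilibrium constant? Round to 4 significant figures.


dG is in kJ/mol; multiply by 1000 to match R in J/(mol*K).
RT = 8.314 * 338 = 2810.132 J/mol
exponent = -dG*1000 / (RT) = -(-18.75*1000) / 2810.132 = 6.67228443
K = exp(6.67228443)
K = 790.1987, rounded to 4 significant figures:

790.2


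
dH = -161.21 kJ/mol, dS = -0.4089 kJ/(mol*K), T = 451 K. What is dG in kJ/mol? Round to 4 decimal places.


Gibbs: dG = dH - T*dS (consistent units, dS already in kJ/(mol*K)).
T*dS = 451 * -0.4089 = -184.4139
dG = -161.21 - (-184.4139)
dG = 23.2039 kJ/mol, rounded to 4 dp:

23.2039 kJ/mol


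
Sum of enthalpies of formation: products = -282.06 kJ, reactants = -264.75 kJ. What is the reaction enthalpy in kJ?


dH_rxn = sum(dH_f products) - sum(dH_f reactants)
dH_rxn = -282.06 - (-264.75)
dH_rxn = -17.31 kJ:

-17.31 kJ


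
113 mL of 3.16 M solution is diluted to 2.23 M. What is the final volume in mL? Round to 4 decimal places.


Dilution: M1*V1 = M2*V2, solve for V2.
V2 = M1*V1 / M2
V2 = 3.16 * 113 / 2.23
V2 = 357.08 / 2.23
V2 = 160.12556054 mL, rounded to 4 dp:

160.1256 mL


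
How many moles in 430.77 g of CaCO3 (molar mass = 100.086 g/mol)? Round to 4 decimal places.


n = mass / M
n = 430.77 / 100.086
n = 4.30399856 mol, rounded to 4 dp:

4.3040 mol


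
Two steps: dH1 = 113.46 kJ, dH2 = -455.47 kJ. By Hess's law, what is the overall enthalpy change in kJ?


Hess's law: enthalpy is a state function, so add the step enthalpies.
dH_total = dH1 + dH2 = 113.46 + (-455.47)
dH_total = -342.01 kJ:

-342.01 kJ


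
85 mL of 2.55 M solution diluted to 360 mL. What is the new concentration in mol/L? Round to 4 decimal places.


Dilution: M1*V1 = M2*V2, solve for M2.
M2 = M1*V1 / V2
M2 = 2.55 * 85 / 360
M2 = 216.75 / 360
M2 = 0.60208333 mol/L, rounded to 4 dp:

0.6021 mol/L


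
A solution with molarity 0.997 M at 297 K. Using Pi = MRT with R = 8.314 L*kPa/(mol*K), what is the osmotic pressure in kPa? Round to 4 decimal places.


Osmotic pressure (van't Hoff): Pi = M*R*T.
RT = 8.314 * 297 = 2469.258
Pi = 0.997 * 2469.258
Pi = 2461.850226 kPa, rounded to 4 dp:

2461.8502 kPa


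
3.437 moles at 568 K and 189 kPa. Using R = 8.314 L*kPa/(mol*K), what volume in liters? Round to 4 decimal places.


PV = nRT, solve for V = nRT / P.
nRT = 3.437 * 8.314 * 568 = 16230.7238
V = 16230.7238 / 189
V = 85.8768455 L, rounded to 4 dp:

85.8768 L


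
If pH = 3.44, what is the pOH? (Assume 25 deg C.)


At 25 deg C, pH + pOH = 14.
pOH = 14 - pH = 14 - 3.44
pOH = 10.56:

10.56


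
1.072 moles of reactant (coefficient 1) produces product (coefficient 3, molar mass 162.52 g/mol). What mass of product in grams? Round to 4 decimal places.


Use the coefficient ratio to convert reactant moles to product moles, then multiply by the product's molar mass.
moles_P = moles_R * (coeff_P / coeff_R) = 1.072 * (3/1) = 3.216
mass_P = moles_P * M_P = 3.216 * 162.52
mass_P = 522.66432 g, rounded to 4 dp:

522.6643 g


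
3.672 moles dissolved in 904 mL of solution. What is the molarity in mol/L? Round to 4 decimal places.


Convert volume to liters: V_L = V_mL / 1000.
V_L = 904 / 1000 = 0.904 L
M = n / V_L = 3.672 / 0.904
M = 4.0619469 mol/L, rounded to 4 dp:

4.0619 mol/L


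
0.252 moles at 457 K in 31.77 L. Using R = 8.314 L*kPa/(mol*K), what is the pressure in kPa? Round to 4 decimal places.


PV = nRT, solve for P = nRT / V.
nRT = 0.252 * 8.314 * 457 = 957.4735
P = 957.4735 / 31.77
P = 30.13766132 kPa, rounded to 4 dp:

30.1377 kPa


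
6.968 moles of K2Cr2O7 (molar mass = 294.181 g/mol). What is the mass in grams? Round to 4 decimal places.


mass = n * M
mass = 6.968 * 294.181
mass = 2049.853208 g, rounded to 4 dp:

2049.8532 g


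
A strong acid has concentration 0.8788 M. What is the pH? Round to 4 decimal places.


A strong acid dissociates completely, so [H+] equals the given concentration.
pH = -log10([H+]) = -log10(0.8788)
pH = 0.05610995, rounded to 4 dp:

0.0561


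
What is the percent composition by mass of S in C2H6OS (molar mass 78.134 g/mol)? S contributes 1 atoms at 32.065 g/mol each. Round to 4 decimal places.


pct = 100 * (n_elem * M_elem) / M_total
mass_contribution = 1 * 32.065 = 32.065 g/mol
pct = 100 * 32.065 / 78.134
pct = 41.03847237 %, rounded to 4 dp:

41.0385 %


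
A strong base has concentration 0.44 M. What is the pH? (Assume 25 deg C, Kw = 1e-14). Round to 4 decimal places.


A strong base dissociates completely, so [OH-] equals the given concentration.
pOH = -log10([OH-]) = -log10(0.44) = 0.356547
pH = 14 - pOH = 14 - 0.356547
pH = 13.643453, rounded to 4 dp:

13.6435


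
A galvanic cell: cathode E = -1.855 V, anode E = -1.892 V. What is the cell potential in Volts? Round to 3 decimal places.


Standard cell potential: E_cell = E_cathode - E_anode.
E_cell = -1.855 - (-1.892)
E_cell = 0.037 V, rounded to 3 dp:

0.037 V


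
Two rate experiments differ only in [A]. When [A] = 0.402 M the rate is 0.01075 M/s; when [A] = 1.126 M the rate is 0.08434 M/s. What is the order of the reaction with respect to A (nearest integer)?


Rate is proportional to [A]^n, so rate2/rate1 = ([A]2/[A]1)^n. Take logs to solve for n.
rate2/rate1 = 0.08434 / 0.01075 = 7.8456
[A]2/[A]1 = 1.126 / 0.402 = 2.801
n = ln(7.8456) / ln(2.801) = 2.0
Nearest integer order:

2


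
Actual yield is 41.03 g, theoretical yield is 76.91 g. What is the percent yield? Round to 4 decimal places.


% yield = 100 * actual / theoretical
% yield = 100 * 41.03 / 76.91
% yield = 53.34806917 %, rounded to 4 dp:

53.3481 %


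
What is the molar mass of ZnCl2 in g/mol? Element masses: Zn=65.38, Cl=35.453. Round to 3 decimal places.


M = sum(count * atomic_mass) over atoms.
M = 1*65.38 + 2*35.453
M = 65.38 + 70.906
M = 136.286 g/mol, rounded to 3 dp:

136.286 g/mol


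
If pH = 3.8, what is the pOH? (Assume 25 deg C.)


At 25 deg C, pH + pOH = 14.
pOH = 14 - pH = 14 - 3.8
pOH = 10.2:

10.20


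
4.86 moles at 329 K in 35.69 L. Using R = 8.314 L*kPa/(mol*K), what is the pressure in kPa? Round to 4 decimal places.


PV = nRT, solve for P = nRT / V.
nRT = 4.86 * 8.314 * 329 = 13293.5872
P = 13293.5872 / 35.69
P = 372.47372373 kPa, rounded to 4 dp:

372.4737 kPa


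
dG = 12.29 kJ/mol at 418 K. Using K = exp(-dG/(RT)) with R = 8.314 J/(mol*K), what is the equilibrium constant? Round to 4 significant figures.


dG is in kJ/mol; multiply by 1000 to match R in J/(mol*K).
RT = 8.314 * 418 = 3475.252 J/mol
exponent = -dG*1000 / (RT) = -(12.29*1000) / 3475.252 = -3.53643419
K = exp(-3.53643419)
K = 0.029116968, rounded to 4 significant figures:

0.02912


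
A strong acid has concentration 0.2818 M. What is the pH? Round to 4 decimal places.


A strong acid dissociates completely, so [H+] equals the given concentration.
pH = -log10([H+]) = -log10(0.2818)
pH = 0.55005901, rounded to 4 dp:

0.5501


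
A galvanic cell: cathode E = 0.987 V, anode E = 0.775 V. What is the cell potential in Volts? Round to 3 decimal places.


Standard cell potential: E_cell = E_cathode - E_anode.
E_cell = 0.987 - (0.775)
E_cell = 0.212 V, rounded to 3 dp:

0.212 V


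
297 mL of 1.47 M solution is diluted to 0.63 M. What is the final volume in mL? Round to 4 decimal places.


Dilution: M1*V1 = M2*V2, solve for V2.
V2 = M1*V1 / M2
V2 = 1.47 * 297 / 0.63
V2 = 436.59 / 0.63
V2 = 693.0 mL, rounded to 4 dp:

693.0000 mL


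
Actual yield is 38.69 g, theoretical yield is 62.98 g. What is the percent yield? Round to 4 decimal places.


% yield = 100 * actual / theoretical
% yield = 100 * 38.69 / 62.98
% yield = 61.4322007 %, rounded to 4 dp:

61.4322 %


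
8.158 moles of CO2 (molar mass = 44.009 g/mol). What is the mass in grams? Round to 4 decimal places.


mass = n * M
mass = 8.158 * 44.009
mass = 359.025422 g, rounded to 4 dp:

359.0254 g


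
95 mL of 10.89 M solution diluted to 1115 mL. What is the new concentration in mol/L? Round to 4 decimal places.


Dilution: M1*V1 = M2*V2, solve for M2.
M2 = M1*V1 / V2
M2 = 10.89 * 95 / 1115
M2 = 1034.55 / 1115
M2 = 0.92784753 mol/L, rounded to 4 dp:

0.9278 mol/L


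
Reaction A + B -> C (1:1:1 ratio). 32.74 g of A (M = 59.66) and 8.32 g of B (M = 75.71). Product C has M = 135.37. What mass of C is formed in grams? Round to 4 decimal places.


Find moles of each reactant; the smaller value is the limiting reagent in a 1:1:1 reaction, so moles_C equals moles of the limiter.
n_A = mass_A / M_A = 32.74 / 59.66 = 0.548776 mol
n_B = mass_B / M_B = 8.32 / 75.71 = 0.109893 mol
Limiting reagent: B (smaller), n_limiting = 0.109893 mol
mass_C = n_limiting * M_C = 0.109893 * 135.37
mass_C = 14.87621541 g, rounded to 4 dp:

14.8762 g


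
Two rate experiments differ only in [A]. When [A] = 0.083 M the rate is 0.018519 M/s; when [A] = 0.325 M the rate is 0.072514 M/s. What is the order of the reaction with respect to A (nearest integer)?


Rate is proportional to [A]^n, so rate2/rate1 = ([A]2/[A]1)^n. Take logs to solve for n.
rate2/rate1 = 0.072514 / 0.018519 = 3.9157
[A]2/[A]1 = 0.325 / 0.083 = 3.9157
n = ln(3.9157) / ln(3.9157) = 1.0
Nearest integer order:

1


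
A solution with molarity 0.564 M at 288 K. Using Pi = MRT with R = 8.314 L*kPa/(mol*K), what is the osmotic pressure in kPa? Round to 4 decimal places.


Osmotic pressure (van't Hoff): Pi = M*R*T.
RT = 8.314 * 288 = 2394.432
Pi = 0.564 * 2394.432
Pi = 1350.459648 kPa, rounded to 4 dp:

1350.4596 kPa


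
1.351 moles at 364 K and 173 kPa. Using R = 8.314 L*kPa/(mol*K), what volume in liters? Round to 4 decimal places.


PV = nRT, solve for V = nRT / P.
nRT = 1.351 * 8.314 * 364 = 4088.5259
V = 4088.5259 / 173
V = 23.63309769 L, rounded to 4 dp:

23.6331 L


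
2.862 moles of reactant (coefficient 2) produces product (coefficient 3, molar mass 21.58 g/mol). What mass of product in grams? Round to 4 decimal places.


Use the coefficient ratio to convert reactant moles to product moles, then multiply by the product's molar mass.
moles_P = moles_R * (coeff_P / coeff_R) = 2.862 * (3/2) = 4.293
mass_P = moles_P * M_P = 4.293 * 21.58
mass_P = 92.64294 g, rounded to 4 dp:

92.6429 g


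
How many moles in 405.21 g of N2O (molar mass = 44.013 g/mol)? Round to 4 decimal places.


n = mass / M
n = 405.21 / 44.013
n = 9.20659805 mol, rounded to 4 dp:

9.2066 mol


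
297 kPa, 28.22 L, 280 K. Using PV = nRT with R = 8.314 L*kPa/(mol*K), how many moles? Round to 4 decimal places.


PV = nRT, solve for n = PV / (RT).
PV = 297 * 28.22 = 8381.34
RT = 8.314 * 280 = 2327.92
n = 8381.34 / 2327.92
n = 3.60035568 mol, rounded to 4 dp:

3.6004 mol


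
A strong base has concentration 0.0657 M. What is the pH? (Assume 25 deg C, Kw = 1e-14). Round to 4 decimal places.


A strong base dissociates completely, so [OH-] equals the given concentration.
pOH = -log10([OH-]) = -log10(0.0657) = 1.182435
pH = 14 - pOH = 14 - 1.182435
pH = 12.817565, rounded to 4 dp:

12.8176


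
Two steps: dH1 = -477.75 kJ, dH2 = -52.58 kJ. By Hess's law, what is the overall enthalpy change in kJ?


Hess's law: enthalpy is a state function, so add the step enthalpies.
dH_total = dH1 + dH2 = -477.75 + (-52.58)
dH_total = -530.33 kJ:

-530.33 kJ


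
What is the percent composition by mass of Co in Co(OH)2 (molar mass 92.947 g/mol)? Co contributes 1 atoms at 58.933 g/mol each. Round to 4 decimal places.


pct = 100 * (n_elem * M_elem) / M_total
mass_contribution = 1 * 58.933 = 58.933 g/mol
pct = 100 * 58.933 / 92.947
pct = 63.40495121 %, rounded to 4 dp:

63.4050 %


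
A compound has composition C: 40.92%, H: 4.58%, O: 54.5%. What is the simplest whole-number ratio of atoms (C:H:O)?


Assume 100 g of compound, divide each mass% by atomic mass to get moles, then normalize by the smallest to get a raw atom ratio.
Moles per 100 g: C: 40.92/12.011 = 3.4069, H: 4.58/1.008 = 4.5437, O: 54.5/15.999 = 3.4065
Raw ratio (divide by min = 3.4065): C: 1.0, H: 1.334, O: 1.0
Multiply by 3 to clear fractions: C: 3.0 ~= 3, H: 4.001 ~= 4, O: 3.0 ~= 3
Reduce by GCD to get the simplest whole-number ratio:

3:4:3


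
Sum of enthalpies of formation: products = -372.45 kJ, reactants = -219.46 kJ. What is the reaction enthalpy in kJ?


dH_rxn = sum(dH_f products) - sum(dH_f reactants)
dH_rxn = -372.45 - (-219.46)
dH_rxn = -152.99 kJ:

-152.99 kJ


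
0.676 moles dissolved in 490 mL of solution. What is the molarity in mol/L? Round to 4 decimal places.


Convert volume to liters: V_L = V_mL / 1000.
V_L = 490 / 1000 = 0.49 L
M = n / V_L = 0.676 / 0.49
M = 1.37959184 mol/L, rounded to 4 dp:

1.3796 mol/L


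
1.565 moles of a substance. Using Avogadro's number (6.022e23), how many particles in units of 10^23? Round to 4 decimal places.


N = n * NA, then divide by 1e23 for the requested units.
N / 1e23 = n * 6.022
N / 1e23 = 1.565 * 6.022
N / 1e23 = 9.42443, rounded to 4 dp:

9.4244


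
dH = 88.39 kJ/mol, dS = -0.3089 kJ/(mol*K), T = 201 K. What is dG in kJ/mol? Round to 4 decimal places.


Gibbs: dG = dH - T*dS (consistent units, dS already in kJ/(mol*K)).
T*dS = 201 * -0.3089 = -62.0889
dG = 88.39 - (-62.0889)
dG = 150.4789 kJ/mol, rounded to 4 dp:

150.4789 kJ/mol


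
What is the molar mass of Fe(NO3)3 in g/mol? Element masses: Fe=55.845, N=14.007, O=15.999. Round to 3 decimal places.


M = sum(count * atomic_mass) over atoms.
M = 1*55.845 + 3*14.007 + 9*15.999
M = 55.845 + 42.021 + 143.991
M = 241.857 g/mol, rounded to 3 dp:

241.857 g/mol


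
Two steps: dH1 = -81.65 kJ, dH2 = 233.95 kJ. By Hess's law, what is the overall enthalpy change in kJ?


Hess's law: enthalpy is a state function, so add the step enthalpies.
dH_total = dH1 + dH2 = -81.65 + (233.95)
dH_total = 152.3 kJ:

152.30 kJ


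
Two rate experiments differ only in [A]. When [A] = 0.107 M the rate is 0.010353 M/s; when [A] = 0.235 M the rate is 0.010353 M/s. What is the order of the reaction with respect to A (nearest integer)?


Rate is proportional to [A]^n, so rate2/rate1 = ([A]2/[A]1)^n. Take logs to solve for n.
rate2/rate1 = 0.010353 / 0.010353 = 1.0
[A]2/[A]1 = 0.235 / 0.107 = 2.1963
n = ln(1.0) / ln(2.1963) = 0.0
Nearest integer order:

0


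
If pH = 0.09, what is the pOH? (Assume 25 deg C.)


At 25 deg C, pH + pOH = 14.
pOH = 14 - pH = 14 - 0.09
pOH = 13.91:

13.91


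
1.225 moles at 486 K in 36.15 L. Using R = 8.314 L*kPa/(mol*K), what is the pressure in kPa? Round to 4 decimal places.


PV = nRT, solve for P = nRT / V.
nRT = 1.225 * 8.314 * 486 = 4949.7399
P = 4949.7399 / 36.15
P = 136.92226556 kPa, rounded to 4 dp:

136.9223 kPa


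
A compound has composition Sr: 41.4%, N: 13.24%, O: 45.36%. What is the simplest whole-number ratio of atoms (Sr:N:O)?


Assume 100 g of compound, divide each mass% by atomic mass to get moles, then normalize by the smallest to get a raw atom ratio.
Moles per 100 g: Sr: 41.4/87.62 = 0.4725, N: 13.24/14.007 = 0.9452, O: 45.36/15.999 = 2.8352
Raw ratio (divide by min = 0.4725): Sr: 1.0, N: 2.001, O: 6.0
Multiply by 1 to clear fractions: Sr: 1.0 ~= 1, N: 2.001 ~= 2, O: 6.0 ~= 6
Reduce by GCD to get the simplest whole-number ratio:

1:2:6


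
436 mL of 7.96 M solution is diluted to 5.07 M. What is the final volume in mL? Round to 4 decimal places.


Dilution: M1*V1 = M2*V2, solve for V2.
V2 = M1*V1 / M2
V2 = 7.96 * 436 / 5.07
V2 = 3470.56 / 5.07
V2 = 684.52859961 mL, rounded to 4 dp:

684.5286 mL


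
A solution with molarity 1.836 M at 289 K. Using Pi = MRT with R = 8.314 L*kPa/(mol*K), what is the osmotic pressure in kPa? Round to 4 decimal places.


Osmotic pressure (van't Hoff): Pi = M*R*T.
RT = 8.314 * 289 = 2402.746
Pi = 1.836 * 2402.746
Pi = 4411.441656 kPa, rounded to 4 dp:

4411.4417 kPa


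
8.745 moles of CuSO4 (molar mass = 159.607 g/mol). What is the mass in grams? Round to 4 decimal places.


mass = n * M
mass = 8.745 * 159.607
mass = 1395.763215 g, rounded to 4 dp:

1395.7632 g


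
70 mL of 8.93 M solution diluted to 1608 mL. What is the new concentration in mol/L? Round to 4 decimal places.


Dilution: M1*V1 = M2*V2, solve for M2.
M2 = M1*V1 / V2
M2 = 8.93 * 70 / 1608
M2 = 625.1 / 1608
M2 = 0.38874378 mol/L, rounded to 4 dp:

0.3887 mol/L


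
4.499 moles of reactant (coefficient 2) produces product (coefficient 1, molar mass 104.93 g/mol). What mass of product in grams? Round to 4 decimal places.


Use the coefficient ratio to convert reactant moles to product moles, then multiply by the product's molar mass.
moles_P = moles_R * (coeff_P / coeff_R) = 4.499 * (1/2) = 2.2495
mass_P = moles_P * M_P = 2.2495 * 104.93
mass_P = 236.040035 g, rounded to 4 dp:

236.0400 g


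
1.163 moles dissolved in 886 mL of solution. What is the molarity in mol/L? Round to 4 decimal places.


Convert volume to liters: V_L = V_mL / 1000.
V_L = 886 / 1000 = 0.886 L
M = n / V_L = 1.163 / 0.886
M = 1.31264108 mol/L, rounded to 4 dp:

1.3126 mol/L


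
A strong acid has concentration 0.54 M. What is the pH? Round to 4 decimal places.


A strong acid dissociates completely, so [H+] equals the given concentration.
pH = -log10([H+]) = -log10(0.54)
pH = 0.26760624, rounded to 4 dp:

0.2676


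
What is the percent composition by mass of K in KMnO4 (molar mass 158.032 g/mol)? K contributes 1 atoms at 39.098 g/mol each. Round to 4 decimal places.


pct = 100 * (n_elem * M_elem) / M_total
mass_contribution = 1 * 39.098 = 39.098 g/mol
pct = 100 * 39.098 / 158.032
pct = 24.74055887 %, rounded to 4 dp:

24.7406 %


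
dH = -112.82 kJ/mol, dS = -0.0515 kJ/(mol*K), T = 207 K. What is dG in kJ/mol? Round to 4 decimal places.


Gibbs: dG = dH - T*dS (consistent units, dS already in kJ/(mol*K)).
T*dS = 207 * -0.0515 = -10.6605
dG = -112.82 - (-10.6605)
dG = -102.1595 kJ/mol, rounded to 4 dp:

-102.1595 kJ/mol


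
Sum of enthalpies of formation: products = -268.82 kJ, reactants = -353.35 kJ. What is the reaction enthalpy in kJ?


dH_rxn = sum(dH_f products) - sum(dH_f reactants)
dH_rxn = -268.82 - (-353.35)
dH_rxn = 84.53 kJ:

84.53 kJ


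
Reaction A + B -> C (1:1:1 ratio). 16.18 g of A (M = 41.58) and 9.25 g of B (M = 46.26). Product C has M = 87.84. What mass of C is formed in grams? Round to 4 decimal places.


Find moles of each reactant; the smaller value is the limiting reagent in a 1:1:1 reaction, so moles_C equals moles of the limiter.
n_A = mass_A / M_A = 16.18 / 41.58 = 0.389129 mol
n_B = mass_B / M_B = 9.25 / 46.26 = 0.199957 mol
Limiting reagent: B (smaller), n_limiting = 0.199957 mol
mass_C = n_limiting * M_C = 0.199957 * 87.84
mass_C = 17.56422288 g, rounded to 4 dp:

17.5642 g


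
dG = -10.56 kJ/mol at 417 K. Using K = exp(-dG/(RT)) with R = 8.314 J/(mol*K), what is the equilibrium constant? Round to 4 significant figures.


dG is in kJ/mol; multiply by 1000 to match R in J/(mol*K).
RT = 8.314 * 417 = 3466.938 J/mol
exponent = -dG*1000 / (RT) = -(-10.56*1000) / 3466.938 = 3.04591544
K = exp(3.04591544)
K = 21.029273, rounded to 4 significant figures:

21.03


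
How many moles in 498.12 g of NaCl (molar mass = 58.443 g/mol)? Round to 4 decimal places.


n = mass / M
n = 498.12 / 58.443
n = 8.52317643 mol, rounded to 4 dp:

8.5232 mol


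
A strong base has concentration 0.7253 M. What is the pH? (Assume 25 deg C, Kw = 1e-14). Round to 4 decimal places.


A strong base dissociates completely, so [OH-] equals the given concentration.
pOH = -log10([OH-]) = -log10(0.7253) = 0.139482
pH = 14 - pOH = 14 - 0.139482
pH = 13.860518, rounded to 4 dp:

13.8605


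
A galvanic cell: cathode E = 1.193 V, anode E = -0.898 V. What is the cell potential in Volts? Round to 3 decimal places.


Standard cell potential: E_cell = E_cathode - E_anode.
E_cell = 1.193 - (-0.898)
E_cell = 2.091 V, rounded to 3 dp:

2.091 V


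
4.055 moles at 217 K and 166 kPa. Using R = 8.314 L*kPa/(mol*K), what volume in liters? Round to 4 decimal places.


PV = nRT, solve for V = nRT / P.
nRT = 4.055 * 8.314 * 217 = 7315.7796
V = 7315.7796 / 166
V = 44.07096145 L, rounded to 4 dp:

44.0710 L


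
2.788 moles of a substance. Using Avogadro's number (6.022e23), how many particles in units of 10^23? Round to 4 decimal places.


N = n * NA, then divide by 1e23 for the requested units.
N / 1e23 = n * 6.022
N / 1e23 = 2.788 * 6.022
N / 1e23 = 16.789336, rounded to 4 dp:

16.7893


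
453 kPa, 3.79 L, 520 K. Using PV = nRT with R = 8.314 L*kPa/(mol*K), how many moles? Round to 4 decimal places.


PV = nRT, solve for n = PV / (RT).
PV = 453 * 3.79 = 1716.87
RT = 8.314 * 520 = 4323.28
n = 1716.87 / 4323.28
n = 0.39712209 mol, rounded to 4 dp:

0.3971 mol


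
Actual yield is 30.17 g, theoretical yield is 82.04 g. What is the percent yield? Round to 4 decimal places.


% yield = 100 * actual / theoretical
% yield = 100 * 30.17 / 82.04
% yield = 36.77474403 %, rounded to 4 dp:

36.7747 %


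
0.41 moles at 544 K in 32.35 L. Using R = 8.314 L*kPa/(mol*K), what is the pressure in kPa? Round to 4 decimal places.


PV = nRT, solve for P = nRT / V.
nRT = 0.41 * 8.314 * 544 = 1854.3546
P = 1854.3546 / 32.35
P = 57.32162597 kPa, rounded to 4 dp:

57.3216 kPa


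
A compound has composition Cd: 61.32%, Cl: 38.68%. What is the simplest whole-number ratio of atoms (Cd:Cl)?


Assume 100 g of compound, divide each mass% by atomic mass to get moles, then normalize by the smallest to get a raw atom ratio.
Moles per 100 g: Cd: 61.32/112.414 = 0.5455, Cl: 38.68/35.453 = 1.091
Raw ratio (divide by min = 0.5455): Cd: 1.0, Cl: 2.0
Multiply by 1 to clear fractions: Cd: 1.0 ~= 1, Cl: 2.0 ~= 2
Reduce by GCD to get the simplest whole-number ratio:

1:2


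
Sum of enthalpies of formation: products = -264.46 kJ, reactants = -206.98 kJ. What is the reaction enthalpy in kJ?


dH_rxn = sum(dH_f products) - sum(dH_f reactants)
dH_rxn = -264.46 - (-206.98)
dH_rxn = -57.48 kJ:

-57.48 kJ


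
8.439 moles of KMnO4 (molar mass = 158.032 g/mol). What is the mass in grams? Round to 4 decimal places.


mass = n * M
mass = 8.439 * 158.032
mass = 1333.632048 g, rounded to 4 dp:

1333.6320 g


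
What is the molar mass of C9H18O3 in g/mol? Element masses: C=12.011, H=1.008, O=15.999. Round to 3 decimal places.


M = sum(count * atomic_mass) over atoms.
M = 9*12.011 + 18*1.008 + 3*15.999
M = 108.099 + 18.144 + 47.997
M = 174.24 g/mol, rounded to 3 dp:

174.240 g/mol


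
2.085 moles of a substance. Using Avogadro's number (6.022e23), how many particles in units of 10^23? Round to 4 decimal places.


N = n * NA, then divide by 1e23 for the requested units.
N / 1e23 = n * 6.022
N / 1e23 = 2.085 * 6.022
N / 1e23 = 12.55587, rounded to 4 dp:

12.5559


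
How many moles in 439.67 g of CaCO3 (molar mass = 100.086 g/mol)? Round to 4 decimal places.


n = mass / M
n = 439.67 / 100.086
n = 4.39292209 mol, rounded to 4 dp:

4.3929 mol


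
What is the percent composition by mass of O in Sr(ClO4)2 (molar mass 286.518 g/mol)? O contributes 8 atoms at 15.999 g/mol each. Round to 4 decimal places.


pct = 100 * (n_elem * M_elem) / M_total
mass_contribution = 8 * 15.999 = 127.992 g/mol
pct = 100 * 127.992 / 286.518
pct = 44.67153896 %, rounded to 4 dp:

44.6715 %


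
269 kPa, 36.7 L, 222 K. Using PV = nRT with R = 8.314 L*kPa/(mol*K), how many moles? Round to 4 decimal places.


PV = nRT, solve for n = PV / (RT).
PV = 269 * 36.7 = 9872.3
RT = 8.314 * 222 = 1845.708
n = 9872.3 / 1845.708
n = 5.34878757 mol, rounded to 4 dp:

5.3488 mol


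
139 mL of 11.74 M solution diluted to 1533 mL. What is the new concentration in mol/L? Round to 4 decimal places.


Dilution: M1*V1 = M2*V2, solve for M2.
M2 = M1*V1 / V2
M2 = 11.74 * 139 / 1533
M2 = 1631.86 / 1533
M2 = 1.06448793 mol/L, rounded to 4 dp:

1.0645 mol/L


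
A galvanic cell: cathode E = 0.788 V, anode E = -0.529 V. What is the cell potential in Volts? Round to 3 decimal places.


Standard cell potential: E_cell = E_cathode - E_anode.
E_cell = 0.788 - (-0.529)
E_cell = 1.317 V, rounded to 3 dp:

1.317 V


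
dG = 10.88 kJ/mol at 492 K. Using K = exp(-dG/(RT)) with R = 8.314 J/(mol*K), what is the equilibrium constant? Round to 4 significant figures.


dG is in kJ/mol; multiply by 1000 to match R in J/(mol*K).
RT = 8.314 * 492 = 4090.488 J/mol
exponent = -dG*1000 / (RT) = -(10.88*1000) / 4090.488 = -2.65982934
K = exp(-2.65982934)
K = 0.06996016, rounded to 4 significant figures:

0.06996


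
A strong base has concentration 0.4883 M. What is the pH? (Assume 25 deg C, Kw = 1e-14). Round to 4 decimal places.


A strong base dissociates completely, so [OH-] equals the given concentration.
pOH = -log10([OH-]) = -log10(0.4883) = 0.311313
pH = 14 - pOH = 14 - 0.311313
pH = 13.688687, rounded to 4 dp:

13.6887


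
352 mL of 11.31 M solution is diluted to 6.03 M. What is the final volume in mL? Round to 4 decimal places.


Dilution: M1*V1 = M2*V2, solve for V2.
V2 = M1*V1 / M2
V2 = 11.31 * 352 / 6.03
V2 = 3981.12 / 6.03
V2 = 660.21890547 mL, rounded to 4 dp:

660.2189 mL


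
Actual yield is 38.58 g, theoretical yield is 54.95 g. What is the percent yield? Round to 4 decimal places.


% yield = 100 * actual / theoretical
% yield = 100 * 38.58 / 54.95
% yield = 70.20928116 %, rounded to 4 dp:

70.2093 %
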